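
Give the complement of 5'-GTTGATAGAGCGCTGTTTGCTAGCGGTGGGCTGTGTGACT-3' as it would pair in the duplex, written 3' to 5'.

Base-pairing A↔T, G↔C gives the complement. The complementary strand is antiparallel, so paired with a 5'→3' strand it runs 3'→5'.

3'-CAACTATCTCGCGACAAACGATCGCCACCCGACACACTGA-5'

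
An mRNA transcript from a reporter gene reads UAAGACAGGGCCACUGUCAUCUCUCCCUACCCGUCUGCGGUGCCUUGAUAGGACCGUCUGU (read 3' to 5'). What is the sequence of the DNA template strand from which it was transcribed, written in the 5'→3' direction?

Written 5'→3' the mRNA is UGUCUGCCAGGAUAGUUCCGUGGCGUCUGCCCAUCCCUCUCUACUGUCACCGGGACAGAAU, so the coding DNA strand is TGTCTGCCAGGATAGTTCCGTGGCGTCTGCCCATCCCTCTCTACTGTCACCGGGACAGAAT. The template is its reverse complement.

5'-ATTCTGTCCCGGTGACAGTAGAGAGGGATGGGCAGACGCCACGGAACTATCCTGGCAGACA-3'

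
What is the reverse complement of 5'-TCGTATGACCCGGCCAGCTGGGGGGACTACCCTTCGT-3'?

5'-ACGAAGGGTAGTCCCCCCAGCTGGCCGGGTCATACGA-3'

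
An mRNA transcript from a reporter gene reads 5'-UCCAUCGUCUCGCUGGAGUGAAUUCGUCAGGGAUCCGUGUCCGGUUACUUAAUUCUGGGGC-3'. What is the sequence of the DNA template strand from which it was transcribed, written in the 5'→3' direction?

Replace U with T to get the coding DNA strand: TCCATCGTCTCGCTGGAGTGAATTCGTCAGGGATCCGTGTCCGGTTACTTAATTCTGGGGC. The template strand is its reverse complement (complement AGGTAGCAGAGCGACCTCACTTAAGCAGTCCCTAGGCACAGGCCAATGAATTAAGACCCCG, then reverse).

5'-GCCCCAGAATTAAGTAACCGGACACGGATCCCTGACGAATTCACTCCAGCGAGACGATGGA-3'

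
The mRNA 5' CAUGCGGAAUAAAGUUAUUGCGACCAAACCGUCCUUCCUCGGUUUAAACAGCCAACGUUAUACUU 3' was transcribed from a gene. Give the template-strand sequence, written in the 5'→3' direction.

5'-AAGTATAACGTTGGCTGTTTAAACCGAGGAAGGACGGTTTGGTCGCAATAACTTTATTCCGCATG-3'

Replace U with T to get the coding DNA strand: CATGCGGAATAAAGTTATTGCGACCAAACCGTCCTTCCTCGGTTTAAACAGCCAACGTTATACTT. The template strand is its reverse complement (complement GTACGCCTTATTTCAATAACGCTGGTTTGGCAGGAAGGAGCCAAATTTGTCGGTTGCAATATGAA, then reverse).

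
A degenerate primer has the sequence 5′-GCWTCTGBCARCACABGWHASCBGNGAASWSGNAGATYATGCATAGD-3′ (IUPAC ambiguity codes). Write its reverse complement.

Standard pairs A↔T, G↔C; ambiguity codes pair R↔Y, W↔W, S↔S, B↔V, D↔H, N↔N. Complement (CGWAGACVGTYGTGTVCWDTSGVCNCTTSWSCNTCTARTACGTATCH), then reverse for 5'→3'.

5′-HCTATGCATRATCTNCSWSTTCNCVGSTDWCVTGTGYTGVCAGAWGC-3′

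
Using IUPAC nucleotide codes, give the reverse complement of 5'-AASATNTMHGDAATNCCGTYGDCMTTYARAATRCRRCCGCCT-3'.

5′-AGGCGGYYGYATTYTRAAKGHCRACGGNATTHCDKANATSTT-3′

Standard pairs A↔T, G↔C; ambiguity codes pair R↔Y, M↔K, S↔S, D↔H, N↔N. Complement (TTSTANAKDCHTTANGGCARCHGKAARTYTTAYGYYGGCGGA), then reverse for 5'→3'.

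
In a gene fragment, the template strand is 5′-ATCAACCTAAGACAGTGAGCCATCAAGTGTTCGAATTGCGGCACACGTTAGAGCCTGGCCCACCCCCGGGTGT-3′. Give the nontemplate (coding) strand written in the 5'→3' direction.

The coding strand is complementary and antiparallel to the template: take the complement (A↔T, G↔C) and reverse.

5'-ACACCCGGGGGTGGGCCAGGCTCTAACGTGTGCCGCAATTCGAACACTTGATGGCTCACTGTCTTAGGTTGAT-3'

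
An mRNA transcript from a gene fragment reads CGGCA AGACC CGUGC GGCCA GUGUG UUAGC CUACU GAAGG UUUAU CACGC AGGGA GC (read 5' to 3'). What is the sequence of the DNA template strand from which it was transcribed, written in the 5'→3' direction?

5'-GCTCCCTGCGTGATAAACCTTCAGTAGGCTAACACACTGGCCGCACGGGTCTTGCCG-3'

Replace U with T to get the coding DNA strand: CGGCAAGACCCGTGCGGCCAGTGTGTTAGCCTACTGAAGGTTTATCACGCAGGGAGC. The template strand is its reverse complement (complement GCCGTTCTGGGCACGCCGGTCACACAATCGGATGACTTCCAAATAGTGCGTCCCTCG, then reverse).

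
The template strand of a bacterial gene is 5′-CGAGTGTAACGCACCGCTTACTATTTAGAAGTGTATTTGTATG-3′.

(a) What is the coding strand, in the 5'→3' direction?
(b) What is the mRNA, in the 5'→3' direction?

(a) The coding strand is the reverse complement of the template: complement GCTCACATTGCGTGGCGAATGATAAATCTTCACATAAACATAC, then reverse.
(b) mRNA has the coding-strand sequence with T→U.

(a) 5'-CATACAAATACACTTCTAAATAGTAAGCGGTGCGTTACACTCG-3'
(b) 5′-CAUACAAAUACACUUCUAAAUAGUAAGCGGUGCGUUACACUCG-3′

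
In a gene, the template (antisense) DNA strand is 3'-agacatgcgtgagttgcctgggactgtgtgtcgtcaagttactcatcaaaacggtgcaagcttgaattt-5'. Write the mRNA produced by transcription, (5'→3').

Reading the template 3'→5' as shown, RNA polymerase pairs each base (A→U, T→A, G↔C) to build mRNA 5'→3' directly.

5'-UCUGUACGCACUCAACGGACCCUGACACACAGCAGUUCAAUGAGUAGUUUUGCCACGUUCGAACUUAAA-3'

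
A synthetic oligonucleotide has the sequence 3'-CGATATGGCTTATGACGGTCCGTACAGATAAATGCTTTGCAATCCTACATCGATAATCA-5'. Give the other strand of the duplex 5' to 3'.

5'-GCTATACCGAATACTGCCAGGCATGTCTATTTACGAAACGTTAGGATGTAGCTATTAGT-3'

The strand is given 3'→5', so its complement runs 5'→3' in the same left-to-right order: pair each base A↔T, G↔C.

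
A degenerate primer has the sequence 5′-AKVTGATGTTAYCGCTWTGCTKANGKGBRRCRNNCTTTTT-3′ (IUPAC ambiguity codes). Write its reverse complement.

5'-AAAAAGNNYGYYVCMCNTMAGCAWAGCGRTAACATCABMT-3'

Standard pairs A↔T, G↔C; ambiguity codes pair R↔Y, K↔M, W↔W, B↔V, N↔N. Complement (TMBACTACAATRGCGAWACGAMTNCMCVYYGYNNGAAAAA), then reverse for 5'→3'.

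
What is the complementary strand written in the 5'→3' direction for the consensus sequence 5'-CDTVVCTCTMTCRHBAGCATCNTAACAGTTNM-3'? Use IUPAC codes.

Standard pairs A↔T, G↔C; ambiguity codes pair R↔Y, M↔K, B↔V, D↔H, N↔N. Complement (GHABBGAGAKAGYDVTCGTAGNATTGTCAANK), then reverse for 5'→3'.

5'-KNAACTGTTANGATGCTVDYGAKAGAGBBAHG-3'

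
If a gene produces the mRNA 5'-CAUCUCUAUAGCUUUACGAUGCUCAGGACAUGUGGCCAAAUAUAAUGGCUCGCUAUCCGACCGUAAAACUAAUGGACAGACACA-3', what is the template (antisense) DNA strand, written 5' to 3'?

Replace U with T to get the coding DNA strand: CATCTCTATAGCTTTACGATGCTCAGGACATGTGGCCAAATATAATGGCTCGCTATCCGACCGTAAAACTAATGGACAGACACA. The template strand is its reverse complement (complement GTAGAGATATCGAAATGCTACGAGTCCTGTACACCGGTTTATATTACCGAGCGATAGGCTGGCATTTTGATTACCTGTCTGTGT, then reverse).

5'-TGTGTCTGTCCATTAGTTTTACGGTCGGATAGCGAGCCATTATATTTGGCCACATGTCCTGAGCATCGTAAAGCTATAGAGATG-3'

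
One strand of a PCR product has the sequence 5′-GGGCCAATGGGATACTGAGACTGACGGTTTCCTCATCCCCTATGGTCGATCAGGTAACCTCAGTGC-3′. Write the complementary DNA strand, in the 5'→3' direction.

5′-GCACTGAGGTTACCTGATCGACCATAGGGGATGAGGAAACCGTCAGTCTCAGTATCCCATTGGCCC-3′

The complement of GGGCCAATGGGATACTGAGACTGACGGTTTCCTCATCCCCTATGGTCGATCAGGTAACCTCAGTGC is CCCGGTTACCCTATGACTCTGACTGCCAAAGGAGTAGGGGATACCAGCTAGTCCATTGGAGTCACG (A↔T, G↔C). DNA strands are antiparallel, so the complementary strand runs 3'→5'; reversing gives the 5'→3' form.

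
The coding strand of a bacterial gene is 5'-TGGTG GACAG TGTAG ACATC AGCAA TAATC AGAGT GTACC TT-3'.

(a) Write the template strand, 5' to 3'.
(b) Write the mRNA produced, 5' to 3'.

(a) 5'-AAGGTACACTCTGATTATTGCTGATGTCTACACTGTCCACCA-3'
(b) 5'-UGGUGGACAGUGUAGACAUCAGCAAUAAUCAGAGUGUACCUU-3'

(a) The template strand is the reverse complement of the coding strand: complement ACCACCTGTCACATCTGTAGTCGTTATTAGTCTCACATGGAA, then reverse.
(b) mRNA matches the coding strand with T→U.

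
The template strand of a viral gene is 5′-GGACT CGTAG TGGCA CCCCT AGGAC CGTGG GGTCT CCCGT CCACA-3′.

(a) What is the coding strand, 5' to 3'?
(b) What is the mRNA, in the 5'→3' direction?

(a) The coding strand is the reverse complement of the template: complement CCTGAGCATCACCGTGGGGATCCTGGCACCCCAGAGGGCAGGTGT, then reverse.
(b) mRNA has the coding-strand sequence with T→U.

(a) 5'-TGTGGACGGGAGACCCCACGGTCCTAGGGGTGCCACTACGAGTCC-3'
(b) 5′-UGUGGACGGGAGACCCCACGGUCCUAGGGGUGCCACUACGAGUCC-3′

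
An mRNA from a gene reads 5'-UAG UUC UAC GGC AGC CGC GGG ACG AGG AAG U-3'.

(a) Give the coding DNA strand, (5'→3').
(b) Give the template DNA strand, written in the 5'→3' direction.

(a) The coding strand matches the mRNA with U→T.
(b) The template strand is the reverse complement of the coding strand.

(a) 5'-TAGTTCTACGGCAGCCGCGGGACGAGGAAGT-3'
(b) 5'-ACTTCCTCGTCCCGCGGCTGCCGTAGAACTA-3'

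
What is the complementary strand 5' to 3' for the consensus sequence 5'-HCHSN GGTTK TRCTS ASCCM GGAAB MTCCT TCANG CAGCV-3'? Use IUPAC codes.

Standard pairs A↔T, G↔C; ambiguity codes pair R↔Y, M↔K, S↔S, B↔V, H↔D, N↔N. Complement (DGDSNCCAAMAYGASTSGGKCCTTVKAGGAAGTNCGTCGB), then reverse for 5'→3'.

5'-BGCTGCNTGAAGGAKVTTCCKGGSTSAGYAMAACCNSDGD-3'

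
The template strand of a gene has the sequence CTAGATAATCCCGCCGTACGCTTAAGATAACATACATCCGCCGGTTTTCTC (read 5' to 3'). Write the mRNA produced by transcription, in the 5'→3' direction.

5'-GAGAAAACCGGCGGAUGUAUGUUAUCUUAAGCGUACGGCGGGAUUAUCUAG-3'

The mRNA has the sequence of the coding strand (reverse complement of the template) with T→U. Reverse complement of CTAGATAATCCCGCCGTACGCTTAAGATAACATACATCCGCCGGTTTTCTC is GAGAAAACCGGCGGATGTATGTTATCTTAAGCGTACGGCGGGATTATCTAG; then T→U.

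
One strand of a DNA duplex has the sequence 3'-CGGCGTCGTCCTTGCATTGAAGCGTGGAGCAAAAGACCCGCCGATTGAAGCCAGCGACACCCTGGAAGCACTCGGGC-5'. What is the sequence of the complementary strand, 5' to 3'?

The strand is given 3'→5', so its complement runs 5'→3' in the same left-to-right order: pair each base A↔T, G↔C.

5'-GCCGCAGCAGGAACGTAACTTCGCACCTCGTTTTCTGGGCGGCTAACTTCGGTCGCTGTGGGACCTTCGTGAGCCCG-3'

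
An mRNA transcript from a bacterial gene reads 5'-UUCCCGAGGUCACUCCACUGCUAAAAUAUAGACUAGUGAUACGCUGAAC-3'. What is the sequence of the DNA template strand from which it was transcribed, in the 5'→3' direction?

Replace U with T to get the coding DNA strand: TTCCCGAGGTCACTCCACTGCTAAAATATAGACTAGTGATACGCTGAAC. The template strand is its reverse complement (complement AAGGGCTCCAGTGAGGTGACGATTTTATATCTGATCACTATGCGACTTG, then reverse).

5'-GTTCAGCGTATCACTAGTCTATATTTTAGCAGTGGAGTGACCTCGGGAA-3'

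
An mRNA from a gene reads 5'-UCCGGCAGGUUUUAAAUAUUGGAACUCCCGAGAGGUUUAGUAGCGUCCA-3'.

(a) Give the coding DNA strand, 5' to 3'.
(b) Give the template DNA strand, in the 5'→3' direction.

(a) The coding strand matches the mRNA with U→T.
(b) The template strand is the reverse complement of the coding strand.

(a) 5'-TCCGGCAGGTTTTAAATATTGGAACTCCCGAGAGGTTTAGTAGCGTCCA-3'
(b) 5'-TGGACGCTACTAAACCTCTCGGGAGTTCCAATATTTAAAACCTGCCGGA-3'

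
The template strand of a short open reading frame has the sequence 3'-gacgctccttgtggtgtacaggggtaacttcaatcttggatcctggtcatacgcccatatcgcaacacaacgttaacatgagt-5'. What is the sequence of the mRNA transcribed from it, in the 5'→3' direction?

5'-CUGCGAGGAACACCACAUGUCCCCAUUGAAGUUAGAACCUAGGACCAGUAUGCGGGUAUAGCGUUGUGUUGCAAUUGUACUCA-3'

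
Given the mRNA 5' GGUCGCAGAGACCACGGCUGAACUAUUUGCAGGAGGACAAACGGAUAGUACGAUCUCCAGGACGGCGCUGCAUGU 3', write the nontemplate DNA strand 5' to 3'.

5'-GGTCGCAGAGACCACGGCTGAACTATTTGCAGGAGGACAAACGGATAGTACGATCTCCAGGACGGCGCTGCATGT-3'

The coding DNA strand has the same 5'→3' sequence as the mRNA with U replaced by T.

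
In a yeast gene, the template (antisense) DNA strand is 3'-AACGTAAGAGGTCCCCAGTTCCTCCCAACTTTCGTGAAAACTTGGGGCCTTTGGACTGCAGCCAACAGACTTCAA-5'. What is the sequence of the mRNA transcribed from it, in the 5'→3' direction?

5'-UUGCAUUCUCCAGGGGUCAAGGAGGGUUGAAAGCACUUUUGAACCCCGGAAACCUGACGUCGGUUGUCUGAAGUU-3'

Reading the template 3'→5' as shown, RNA polymerase pairs each base (A→U, T→A, G↔C) to build mRNA 5'→3' directly.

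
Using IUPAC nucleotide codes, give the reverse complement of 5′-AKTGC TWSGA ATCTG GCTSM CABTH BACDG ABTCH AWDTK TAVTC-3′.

5′-GABTAMAHWTDGAVTCHGTVDAVTGKSAGCCAGATTCSWAGCAMT-3′

Standard pairs A↔T, G↔C; ambiguity codes pair M↔K, W↔W, S↔S, B↔V, D↔H. Complement (TMACGAWSCTTAGACCGASKGTVADVTGHCTVAGDTWHAMATBAG), then reverse for 5'→3'.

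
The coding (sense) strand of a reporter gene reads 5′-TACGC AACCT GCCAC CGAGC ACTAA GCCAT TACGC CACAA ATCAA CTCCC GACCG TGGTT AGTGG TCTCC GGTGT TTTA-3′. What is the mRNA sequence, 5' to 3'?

mRNA has the coding-strand sequence with U in place of T.

5'-UACGCAACCUGCCACCGAGCACUAAGCCAUUACGCCACAAAUCAACUCCCGACCGUGGUUAGUGGUCUCCGGUGUUUUA-3'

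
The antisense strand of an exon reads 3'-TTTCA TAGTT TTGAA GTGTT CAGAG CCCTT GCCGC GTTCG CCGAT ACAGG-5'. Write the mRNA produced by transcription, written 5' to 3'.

Reading the template 3'→5' as shown, RNA polymerase pairs each base (A→U, T→A, G↔C) to build mRNA 5'→3' directly.

5'-AAAGUAUCAAAACUUCACAAGUCUCGGGAACGGCGCAAGCGGCUAUGUCC-3'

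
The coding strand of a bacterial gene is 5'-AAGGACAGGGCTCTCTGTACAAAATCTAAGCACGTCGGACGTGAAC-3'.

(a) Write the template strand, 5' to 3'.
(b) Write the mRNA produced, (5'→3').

(a) The template strand is the reverse complement of the coding strand: complement TTCCTGTCCCGAGAGACATGTTTTAGATTCGTGCAGCCTGCACTTG, then reverse.
(b) mRNA matches the coding strand with T→U.

(a) 5'-GTTCACGTCCGACGTGCTTAGATTTTGTACAGAGAGCCCTGTCCTT-3'
(b) 5'-AAGGACAGGGCUCUCUGUACAAAAUCUAAGCACGUCGGACGUGAAC-3'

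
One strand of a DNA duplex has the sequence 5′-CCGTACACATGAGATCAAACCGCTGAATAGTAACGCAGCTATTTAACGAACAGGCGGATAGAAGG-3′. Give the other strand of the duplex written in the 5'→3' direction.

5'-CCTTCTATCCGCCTGTTCGTTAAATAGCTGCGTTACTATTCAGCGGTTTGATCTCATGTGTACGG-3'

The complement of CCGTACACATGAGATCAAACCGCTGAATAGTAACGCAGCTATTTAACGAACAGGCGGATAGAAGG is GGCATGTGTACTCTAGTTTGGCGACTTATCATTGCGTCGATAAATTGCTTGTCCGCCTATCTTCC (A↔T, G↔C). DNA strands are antiparallel, so the complementary strand runs 3'→5'; reversing gives the 5'→3' form.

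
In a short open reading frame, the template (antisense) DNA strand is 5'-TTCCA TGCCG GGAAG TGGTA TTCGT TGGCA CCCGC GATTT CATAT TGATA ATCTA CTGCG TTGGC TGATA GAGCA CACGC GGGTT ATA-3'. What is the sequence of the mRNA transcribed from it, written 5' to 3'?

RNA polymerase reads the template 3'→5' and synthesizes mRNA 5'→3' by base-pairing (A→U, T→A, G↔C). The complement of the template is AAGGTACGGCCCTTCACCATAAGCAACCGTGGGCGCTAAAGTATAACTATTAGATGACGCAACCGACTATCTCGTGTGCGCCCAATAT; antiparallel, so 5'→3' the coding strand is TATAACCCGCGTGTGCTCTATCAGCCAACGCAGTAGATTATCAATATGAAATCGCGGGTGCCAACGAATACCACTTCCCGGCATGGAA. Replace T with U for the mRNA.

5'-UAUAACCCGCGUGUGCUCUAUCAGCCAACGCAGUAGAUUAUCAAUAUGAAAUCGCGGGUGCCAACGAAUACCACUUCCCGGCAUGGAA-3'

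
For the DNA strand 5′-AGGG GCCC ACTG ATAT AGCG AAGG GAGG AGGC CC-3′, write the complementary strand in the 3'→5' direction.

Base-pairing A↔T, G↔C gives the complement. The complementary strand is antiparallel, so paired with a 5'→3' strand it runs 3'→5'.

3'-TCCCCGGGTGACTATATCGCTTCCCTCCTCCGGG-5'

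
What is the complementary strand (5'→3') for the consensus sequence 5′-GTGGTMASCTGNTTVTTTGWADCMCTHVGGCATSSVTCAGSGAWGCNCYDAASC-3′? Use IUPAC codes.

Standard pairs A↔T, G↔C; ambiguity codes pair Y↔R, M↔K, W↔W, S↔S, D↔H, V↔B, N↔N. Complement (CACCAKTSGACNAABAAACWTHGKGADBCCGTASSBAGTCSCTWCGNGRHTTSG), then reverse for 5'→3'.

5'-GSTTHRGNGCWTCSCTGABSSATGCCBDAGKGHTWCAAABAANCAGSTKACCAC-3'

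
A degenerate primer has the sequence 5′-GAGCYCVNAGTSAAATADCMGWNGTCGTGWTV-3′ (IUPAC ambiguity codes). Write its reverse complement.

Standard pairs A↔T, G↔C; ambiguity codes pair Y↔R, M↔K, W↔W, S↔S, D↔H, V↔B, N↔N. Complement (CTCGRGBNTCASTTTATHGKCWNCAGCACWAB), then reverse for 5'→3'.

5'-BAWCACGACNWCKGHTATTTSACTNBGRGCTC-3'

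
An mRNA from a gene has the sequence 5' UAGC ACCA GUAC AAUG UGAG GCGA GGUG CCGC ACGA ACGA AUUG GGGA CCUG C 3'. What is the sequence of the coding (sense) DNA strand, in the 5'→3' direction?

5'-TAGCACCAGTACAATGTGAGGCGAGGTGCCGCACGAACGAATTGGGGACCTGC-3'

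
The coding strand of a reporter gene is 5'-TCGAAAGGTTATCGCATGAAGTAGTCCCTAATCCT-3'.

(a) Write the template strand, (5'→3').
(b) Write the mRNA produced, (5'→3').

(a) 5'-AGGATTAGGGACTACTTCATGCGATAACCTTTCGA-3'
(b) 5'-UCGAAAGGUUAUCGCAUGAAGUAGUCCCUAAUCCU-3'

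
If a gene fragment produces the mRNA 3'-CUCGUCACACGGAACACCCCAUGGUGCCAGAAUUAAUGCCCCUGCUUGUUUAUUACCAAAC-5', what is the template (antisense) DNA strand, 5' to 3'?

Written 5'→3' the mRNA is CAAACCAUUAUUUGUUCGUCCCCGUAAUUAAGACCGUGGUACCCCACAAGGCACACUGCUC, so the coding DNA strand is CAAACCATTATTTGTTCGTCCCCGTAATTAAGACCGTGGTACCCCACAAGGCACACTGCTC. The template is its reverse complement.

5'-GAGCAGTGTGCCTTGTGGGGTACCACGGTCTTAATTACGGGGACGAACAAATAATGGTTTG-3'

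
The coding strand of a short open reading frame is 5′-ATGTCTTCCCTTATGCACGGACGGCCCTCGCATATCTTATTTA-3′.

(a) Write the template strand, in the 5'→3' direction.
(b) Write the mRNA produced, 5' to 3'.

(a) The template strand is the reverse complement of the coding strand: complement TACAGAAGGGAATACGTGCCTGCCGGGAGCGTATAGAATAAAT, then reverse.
(b) mRNA matches the coding strand with T→U.

(a) 5'-TAAATAAGATATGCGAGGGCCGTCCGTGCATAAGGGAAGACAT-3'
(b) 5'-AUGUCUUCCCUUAUGCACGGACGGCCCUCGCAUAUCUUAUUUA-3'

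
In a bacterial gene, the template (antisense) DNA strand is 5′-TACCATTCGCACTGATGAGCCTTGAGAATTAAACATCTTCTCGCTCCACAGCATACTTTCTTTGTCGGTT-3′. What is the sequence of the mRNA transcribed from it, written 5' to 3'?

5′-AACCGACAAAGAAAGUAUGCUGUGGAGCGAGAAGAUGUUUAAUUCUCAAGGCUCAUCAGUGCGAAUGGUA-3′

The mRNA has the sequence of the coding strand (reverse complement of the template) with T→U. Reverse complement of TACCATTCGCACTGATGAGCCTTGAGAATTAAACATCTTCTCGCTCCACAGCATACTTTCTTTGTCGGTT is AACCGACAAAGAAAGTATGCTGTGGAGCGAGAAGATGTTTAATTCTCAAGGCTCATCAGTGCGAATGGTA; then T→U.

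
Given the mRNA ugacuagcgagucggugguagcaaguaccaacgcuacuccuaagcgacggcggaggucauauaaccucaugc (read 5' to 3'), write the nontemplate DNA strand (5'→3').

5'-TGACTAGCGAGTCGGTGGTAGCAAGTACCAACGCTACTCCTAAGCGACGGCGGAGGTCATATAACCTCATGC-3'

The coding DNA strand has the same 5'→3' sequence as the mRNA with U replaced by T.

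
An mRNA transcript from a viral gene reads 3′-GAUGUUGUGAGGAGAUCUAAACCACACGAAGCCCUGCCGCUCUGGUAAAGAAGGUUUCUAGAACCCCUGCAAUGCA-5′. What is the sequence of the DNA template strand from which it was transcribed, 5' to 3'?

5'-CTACAACACTCCTCTAGATTTGGTGTGCTTCGGGACGGCGAGACCATTTCTTCCAAAGATCTTGGGGACGTTACGT-3'

Written 5'→3' the mRNA is ACGUAACGUCCCCAAGAUCUUUGGAAGAAAUGGUCUCGCCGUCCCGAAGCACACCAAAUCUAGAGGAGUGUUGUAG, so the coding DNA strand is ACGTAACGTCCCCAAGATCTTTGGAAGAAATGGTCTCGCCGTCCCGAAGCACACCAAATCTAGAGGAGTGTTGTAG. The template is its reverse complement.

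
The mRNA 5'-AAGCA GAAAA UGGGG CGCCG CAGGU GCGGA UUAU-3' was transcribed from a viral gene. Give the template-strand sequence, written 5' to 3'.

Replace U with T to get the coding DNA strand: AAGCAGAAAATGGGGCGCCGCAGGTGCGGATTAT. The template strand is its reverse complement (complement TTCGTCTTTTACCCCGCGGCGTCCACGCCTAATA, then reverse).

5′-ATAATCCGCACCTGCGGCGCCCCATTTTCTGCTT-3′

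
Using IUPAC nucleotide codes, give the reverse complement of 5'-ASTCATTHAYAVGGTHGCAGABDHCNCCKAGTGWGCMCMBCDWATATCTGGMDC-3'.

Standard pairs A↔T, G↔C; ambiguity codes pair Y↔R, M↔K, W↔W, S↔S, B↔V, D↔H, N↔N. Complement (TSAGTAADTRTBCCADCGTCTVHDGNGGMTCACWCGKGKVGHWTATAGACCKHG), then reverse for 5'→3'.

5'-GHKCCAGATATWHGVKGKGCWCACTMGGNGDHVTCTGCDACCBTRTDAATGAST-3'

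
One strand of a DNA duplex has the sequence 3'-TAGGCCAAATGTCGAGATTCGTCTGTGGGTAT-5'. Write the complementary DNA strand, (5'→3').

5'-ATCCGGTTTACAGCTCTAAGCAGACACCCATA-3'

The strand is given 3'→5', so its complement runs 5'→3' in the same left-to-right order: pair each base A↔T, G↔C.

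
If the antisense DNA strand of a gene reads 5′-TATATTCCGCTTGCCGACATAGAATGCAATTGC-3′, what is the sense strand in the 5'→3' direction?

5'-GCAATTGCATTCTATGTCGGCAAGCGGAATATA-3'

The coding strand is complementary and antiparallel to the template: take the complement (A↔T, G↔C) and reverse.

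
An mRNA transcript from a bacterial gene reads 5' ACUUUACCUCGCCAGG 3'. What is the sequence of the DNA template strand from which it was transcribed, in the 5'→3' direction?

5'-CCTGGCGAGGTAAAGT-3'

Replace U with T to get the coding DNA strand: ACTTTACCTCGCCAGG. The template strand is its reverse complement (complement TGAAATGGAGCGGTCC, then reverse).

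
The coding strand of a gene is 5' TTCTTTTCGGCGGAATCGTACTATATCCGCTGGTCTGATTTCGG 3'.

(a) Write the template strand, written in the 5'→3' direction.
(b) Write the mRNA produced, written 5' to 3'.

(a) The template strand is the reverse complement of the coding strand: complement AAGAAAAGCCGCCTTAGCATGATATAGGCGACCAGACTAAAGCC, then reverse.
(b) mRNA matches the coding strand with T→U.

(a) 5'-CCGAAATCAGACCAGCGGATATAGTACGATTCCGCCGAAAAGAA-3'
(b) 5′-UUCUUUUCGGCGGAAUCGUACUAUAUCCGCUGGUCUGAUUUCGG-3′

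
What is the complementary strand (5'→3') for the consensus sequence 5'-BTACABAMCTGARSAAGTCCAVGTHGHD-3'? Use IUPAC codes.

5'-HDCDACBTGGACTTSYTCAGKTVTGTAV-3'

Standard pairs A↔T, G↔C; ambiguity codes pair R↔Y, M↔K, S↔S, B↔V, D↔H. Complement (VATGTVTKGACTYSTTCAGGTBCADCDH), then reverse for 5'→3'.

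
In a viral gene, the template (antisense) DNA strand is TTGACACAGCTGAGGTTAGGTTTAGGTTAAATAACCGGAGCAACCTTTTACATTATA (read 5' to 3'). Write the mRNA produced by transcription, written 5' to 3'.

RNA polymerase reads the template 3'→5' and synthesizes mRNA 5'→3' by base-pairing (A→U, T→A, G↔C). The complement of the template is AACTGTGTCGACTCCAATCCAAATCCAATTTATTGGCCTCGTTGGAAAATGTAATAT; antiparallel, so 5'→3' the coding strand is TATAATGTAAAAGGTTGCTCCGGTTATTTAACCTAAACCTAACCTCAGCTGTGTCAA. Replace T with U for the mRNA.

5'-UAUAAUGUAAAAGGUUGCUCCGGUUAUUUAACCUAAACCUAACCUCAGCUGUGUCAA-3'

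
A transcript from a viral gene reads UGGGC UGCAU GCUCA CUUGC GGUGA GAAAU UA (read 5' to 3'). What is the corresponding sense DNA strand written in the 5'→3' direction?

The coding DNA strand has the same 5'→3' sequence as the mRNA with U replaced by T.

5'-TGGGCTGCATGCTCACTTGCGGTGAGAAATTA-3'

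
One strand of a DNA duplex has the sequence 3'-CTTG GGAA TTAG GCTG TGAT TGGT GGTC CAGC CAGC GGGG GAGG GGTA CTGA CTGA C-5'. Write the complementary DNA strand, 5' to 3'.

5'-GAACCCTTAATCCGACACTAACCACCAGGTCGGTCGCCCCCTCCCCATGACTGACTG-3'

The strand is given 3'→5', so its complement runs 5'→3' in the same left-to-right order: pair each base A↔T, G↔C.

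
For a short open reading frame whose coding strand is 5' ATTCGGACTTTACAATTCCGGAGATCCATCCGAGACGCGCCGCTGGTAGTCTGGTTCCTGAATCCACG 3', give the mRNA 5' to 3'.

5'-AUUCGGACUUUACAAUUCCGGAGAUCCAUCCGAGACGCGCCGCUGGUAGUCUGGUUCCUGAAUCCACG-3'

mRNA has the coding-strand sequence with U in place of T.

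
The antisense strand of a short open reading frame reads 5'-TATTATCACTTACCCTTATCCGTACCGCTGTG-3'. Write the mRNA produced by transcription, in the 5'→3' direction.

The mRNA has the sequence of the coding strand (reverse complement of the template) with T→U. Reverse complement of TATTATCACTTACCCTTATCCGTACCGCTGTG is CACAGCGGTACGGATAAGGGTAAGTGATAATA; then T→U.

5'-CACAGCGGUACGGAUAAGGGUAAGUGAUAAUA-3'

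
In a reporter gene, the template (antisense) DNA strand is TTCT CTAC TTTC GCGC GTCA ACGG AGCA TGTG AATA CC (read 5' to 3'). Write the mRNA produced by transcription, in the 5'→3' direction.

5'-GGUAUUCACAUGCUCCGUUGACGCGCGAAAGUAGAGAA-3'

The mRNA has the sequence of the coding strand (reverse complement of the template) with T→U. Reverse complement of TTCTCTACTTTCGCGCGTCAACGGAGCATGTGAATACC is GGTATTCACATGCTCCGTTGACGCGCGAAAGTAGAGAA; then T→U.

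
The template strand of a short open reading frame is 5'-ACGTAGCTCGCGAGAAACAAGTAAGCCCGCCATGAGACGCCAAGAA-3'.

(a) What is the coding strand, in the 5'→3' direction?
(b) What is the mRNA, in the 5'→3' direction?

(a) 5'-TTCTTGGCGTCTCATGGCGGGCTTACTTGTTTCTCGCGAGCTACGT-3'
(b) 5'-UUCUUGGCGUCUCAUGGCGGGCUUACUUGUUUCUCGCGAGCUACGU-3'

(a) The coding strand is the reverse complement of the template: complement TGCATCGAGCGCTCTTTGTTCATTCGGGCGGTACTCTGCGGTTCTT, then reverse.
(b) mRNA has the coding-strand sequence with T→U.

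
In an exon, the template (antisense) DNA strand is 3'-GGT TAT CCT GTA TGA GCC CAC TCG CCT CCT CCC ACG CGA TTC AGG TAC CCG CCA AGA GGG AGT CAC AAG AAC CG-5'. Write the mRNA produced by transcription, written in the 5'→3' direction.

5'-CCAAUAGGACAUACUCGGGUGAGCGGAGGAGGGUGCGCUAAGUCCAUGGGCGGUUCUCCCUCAGUGUUCUUGGC-3'

Reading the template 3'→5' as shown, RNA polymerase pairs each base (A→U, T→A, G↔C) to build mRNA 5'→3' directly.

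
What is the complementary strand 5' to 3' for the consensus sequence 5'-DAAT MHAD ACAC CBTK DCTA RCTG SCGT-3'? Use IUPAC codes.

Standard pairs A↔T, G↔C; ambiguity codes pair R↔Y, M↔K, S↔S, B↔V, D↔H. Complement (HTTAKDTHTGTGGVAMHGATYGACSGCA), then reverse for 5'→3'.

5'-ACGSCAGYTAGHMAVGGTGTHTDKATTH-3'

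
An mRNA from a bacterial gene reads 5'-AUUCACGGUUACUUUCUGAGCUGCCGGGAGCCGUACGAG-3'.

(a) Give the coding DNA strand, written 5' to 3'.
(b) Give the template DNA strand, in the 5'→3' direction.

(a) 5′-ATTCACGGTTACTTTCTGAGCTGCCGGGAGCCGTACGAG-3′
(b) 5'-CTCGTACGGCTCCCGGCAGCTCAGAAAGTAACCGTGAAT-3'

(a) The coding strand matches the mRNA with U→T.
(b) The template strand is the reverse complement of the coding strand.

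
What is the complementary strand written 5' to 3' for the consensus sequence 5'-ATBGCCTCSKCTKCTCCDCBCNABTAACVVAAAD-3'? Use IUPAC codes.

Standard pairs A↔T, G↔C; ambiguity codes pair K↔M, S↔S, B↔V, D↔H, N↔N. Complement (TAVCGGAGSMGAMGAGGHGVGNTVATTGBBTTTH), then reverse for 5'→3'.

5′-HTTTBBGTTAVTNGVGHGGAGMAGMSGAGGCVAT-3′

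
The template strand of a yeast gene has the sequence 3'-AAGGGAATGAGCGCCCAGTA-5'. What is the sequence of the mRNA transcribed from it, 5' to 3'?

5'-UUCCCUUACUCGCGGGUCAU-3'

Reading the template 3'→5' as shown, RNA polymerase pairs each base (A→U, T→A, G↔C) to build mRNA 5'→3' directly.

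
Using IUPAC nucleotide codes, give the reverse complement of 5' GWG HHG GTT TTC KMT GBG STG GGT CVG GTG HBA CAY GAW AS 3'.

5'-STWTCRTGTVDCACCBGACCCASCVCAKMGAAAACCDDCWC-3'

Standard pairs A↔T, G↔C; ambiguity codes pair Y↔R, M↔K, W↔W, S↔S, B↔V, H↔D. Complement (CWCDDCCAAAAGMKACVCSACCCAGBCCACDVTGTRCTWTS), then reverse for 5'→3'.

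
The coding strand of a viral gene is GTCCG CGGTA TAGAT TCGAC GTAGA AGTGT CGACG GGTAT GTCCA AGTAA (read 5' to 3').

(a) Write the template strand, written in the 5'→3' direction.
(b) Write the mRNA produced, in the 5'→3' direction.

(a) The template strand is the reverse complement of the coding strand: complement CAGGCGCCATATCTAAGCTGCATCTTCACAGCTGCCCATACAGGTTCATT, then reverse.
(b) mRNA matches the coding strand with T→U.

(a) 5'-TTACTTGGACATACCCGTCGACACTTCTACGTCGAATCTATACCGCGGAC-3'
(b) 5'-GUCCGCGGUAUAGAUUCGACGUAGAAGUGUCGACGGGUAUGUCCAAGUAA-3'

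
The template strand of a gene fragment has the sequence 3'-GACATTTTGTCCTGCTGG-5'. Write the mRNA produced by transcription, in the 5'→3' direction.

Reading the template 3'→5' as shown, RNA polymerase pairs each base (A→U, T→A, G↔C) to build mRNA 5'→3' directly.

5'-CUGUAAAACAGGACGACC-3'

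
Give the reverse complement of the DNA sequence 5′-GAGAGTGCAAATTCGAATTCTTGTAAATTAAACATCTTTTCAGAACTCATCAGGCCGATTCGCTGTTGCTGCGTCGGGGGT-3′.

Complement each base (A↔T, G↔C): CTCTCACGTTTAAGCTTAAGAACATTTAATTTGTAGAAAAGTCTTGAGTAGTCCGGCTAAGCGACAACGACGCAGCCCCCA. Then reverse.

5'-ACCCCCGACGCAGCAACAGCGAATCGGCCTGATGAGTTCTGAAAAGATGTTTAATTTACAAGAATTCGAATTTGCACTCTC-3'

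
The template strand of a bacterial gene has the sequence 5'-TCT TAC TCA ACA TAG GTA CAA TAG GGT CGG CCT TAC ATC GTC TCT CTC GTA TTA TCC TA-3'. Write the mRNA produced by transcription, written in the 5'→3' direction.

5'-UAGGAUAAUACGAGAGAGACGAUGUAAGGCCGACCCUAUUGUACCUAUGUUGAGUAAGA-3'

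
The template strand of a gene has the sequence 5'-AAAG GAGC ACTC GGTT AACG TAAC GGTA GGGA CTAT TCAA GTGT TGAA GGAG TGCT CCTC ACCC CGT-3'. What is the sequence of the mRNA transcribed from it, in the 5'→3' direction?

5′-ACGGGGUGAGGAGCACUCCUUCAACACUUGAAUAGUCCCUACCGUUACGUUAACCGAGUGCUCCUUU-3′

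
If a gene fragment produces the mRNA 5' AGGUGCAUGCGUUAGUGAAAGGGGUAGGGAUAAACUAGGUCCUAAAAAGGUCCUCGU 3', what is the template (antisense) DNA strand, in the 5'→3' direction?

Replace U with T to get the coding DNA strand: AGGTGCATGCGTTAGTGAAAGGGGTAGGGATAAACTAGGTCCTAAAAAGGTCCTCGT. The template strand is its reverse complement (complement TCCACGTACGCAATCACTTTCCCCATCCCTATTTGATCCAGGATTTTTCCAGGAGCA, then reverse).

5'-ACGAGGACCTTTTTAGGACCTAGTTTATCCCTACCCCTTTCACTAACGCATGCACCT-3'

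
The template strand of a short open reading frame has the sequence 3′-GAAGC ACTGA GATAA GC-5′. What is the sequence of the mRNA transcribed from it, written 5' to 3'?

5'-CUUCGUGACUCUAUUCG-3'

Reading the template 3'→5' as shown, RNA polymerase pairs each base (A→U, T→A, G↔C) to build mRNA 5'→3' directly.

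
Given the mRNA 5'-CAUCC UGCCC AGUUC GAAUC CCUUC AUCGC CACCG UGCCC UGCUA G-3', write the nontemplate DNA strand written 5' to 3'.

5'-CATCCTGCCCAGTTCGAATCCCTTCATCGCCACCGTGCCCTGCTAG-3'

The coding DNA strand has the same 5'→3' sequence as the mRNA with U replaced by T.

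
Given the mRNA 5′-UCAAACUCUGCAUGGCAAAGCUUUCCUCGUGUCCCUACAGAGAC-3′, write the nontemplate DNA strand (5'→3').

The coding DNA strand has the same 5'→3' sequence as the mRNA with U replaced by T.

5'-TCAAACTCTGCATGGCAAAGCTTTCCTCGTGTCCCTACAGAGAC-3'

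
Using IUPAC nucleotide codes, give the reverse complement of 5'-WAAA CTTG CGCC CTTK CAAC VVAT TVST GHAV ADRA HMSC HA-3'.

5'-TDGSKDTYHTBTDCASBAATBBGTTGMAAGGGCGCAAGTTTW-3'

Standard pairs A↔T, G↔C; ambiguity codes pair R↔Y, M↔K, W↔W, S↔S, D↔H, V↔B. Complement (WTTTGAACGCGGGAAMGTTGBBTAABSACDTBTHYTDKSGDT), then reverse for 5'→3'.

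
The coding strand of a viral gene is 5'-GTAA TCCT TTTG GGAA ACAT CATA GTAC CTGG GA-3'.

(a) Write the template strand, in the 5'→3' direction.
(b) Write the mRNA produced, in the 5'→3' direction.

(a) The template strand is the reverse complement of the coding strand: complement CATTAGGAAAACCCTTTGTAGTATCATGGACCCT, then reverse.
(b) mRNA matches the coding strand with T→U.

(a) 5'-TCCCAGGTACTATGATGTTTCCCAAAAGGATTAC-3'
(b) 5'-GUAAUCCUUUUGGGAAACAUCAUAGUACCUGGGA-3'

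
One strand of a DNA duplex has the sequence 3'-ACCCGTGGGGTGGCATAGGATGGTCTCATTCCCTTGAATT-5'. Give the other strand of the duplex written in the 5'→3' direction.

The strand is given 3'→5', so its complement runs 5'→3' in the same left-to-right order: pair each base A↔T, G↔C.

5'-TGGGCACCCCACCGTATCCTACCAGAGTAAGGGAACTTAA-3'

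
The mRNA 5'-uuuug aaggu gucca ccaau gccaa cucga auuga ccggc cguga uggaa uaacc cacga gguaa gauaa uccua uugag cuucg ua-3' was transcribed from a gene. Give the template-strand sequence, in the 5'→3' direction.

Replace U with T to get the coding DNA strand: TTTTGAAGGTGTCCACCAATGCCAACTCGAATTGACCGGCCGTGATGGAATAACCCACGAGGTAAGATAATCCTATTGAGCTTCGTA. The template strand is its reverse complement (complement AAAACTTCCACAGGTGGTTACGGTTGAGCTTAACTGGCCGGCACTACCTTATTGGGTGCTCCATTCTATTAGGATAACTCGAAGCAT, then reverse).

5'-TACGAAGCTCAATAGGATTATCTTACCTCGTGGGTTATTCCATCACGGCCGGTCAATTCGAGTTGGCATTGGTGGACACCTTCAAAA-3'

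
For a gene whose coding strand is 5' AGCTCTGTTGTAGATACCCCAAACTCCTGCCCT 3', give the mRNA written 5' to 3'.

5'-AGCUCUGUUGUAGAUACCCCAAACUCCUGCCCU-3'

mRNA has the coding-strand sequence with U in place of T.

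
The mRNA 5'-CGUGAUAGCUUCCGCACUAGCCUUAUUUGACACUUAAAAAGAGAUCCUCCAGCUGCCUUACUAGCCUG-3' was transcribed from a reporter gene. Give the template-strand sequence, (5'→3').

Replace U with T to get the coding DNA strand: CGTGATAGCTTCCGCACTAGCCTTATTTGACACTTAAAAAGAGATCCTCCAGCTGCCTTACTAGCCTG. The template strand is its reverse complement (complement GCACTATCGAAGGCGTGATCGGAATAAACTGTGAATTTTTCTCTAGGAGGTCGACGGAATGATCGGAC, then reverse).

5'-CAGGCTAGTAAGGCAGCTGGAGGATCTCTTTTTAAGTGTCAAATAAGGCTAGTGCGGAAGCTATCACG-3'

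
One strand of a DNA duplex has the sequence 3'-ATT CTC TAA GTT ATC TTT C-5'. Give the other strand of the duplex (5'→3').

5′-TAAGAGATTCAATAGAAAG-3′

The strand is given 3'→5', so its complement runs 5'→3' in the same left-to-right order: pair each base A↔T, G↔C.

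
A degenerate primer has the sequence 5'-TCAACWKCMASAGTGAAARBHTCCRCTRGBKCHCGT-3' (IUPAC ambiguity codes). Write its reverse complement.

Standard pairs A↔T, G↔C; ambiguity codes pair R↔Y, M↔K, W↔W, S↔S, B↔V, H↔D. Complement (AGTTGWMGKTSTCACTTTYVDAGGYGAYCVMGDGCA), then reverse for 5'→3'.

5'-ACGDGMVCYAGYGGADVYTTTCACTSTKGMWGTTGA-3'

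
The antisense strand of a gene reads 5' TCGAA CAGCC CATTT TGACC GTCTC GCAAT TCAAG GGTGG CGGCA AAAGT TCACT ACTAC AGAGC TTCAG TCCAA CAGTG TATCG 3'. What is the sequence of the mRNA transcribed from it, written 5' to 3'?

5'-CGAUACACUGUUGGACUGAAGCUCUGUAGUAGUGAACUUUUGCCGCCACCCUUGAAUUGCGAGACGGUCAAAAUGGGCUGUUCGA-3'

RNA polymerase reads the template 3'→5' and synthesizes mRNA 5'→3' by base-pairing (A→U, T→A, G↔C). The complement of the template is AGCTTGTCGGGTAAAACTGGCAGAGCGTTAAGTTCCCACCGCCGTTTTCAAGTGATGATGTCTCGAAGTCAGGTTGTCACATAGC; antiparallel, so 5'→3' the coding strand is CGATACACTGTTGGACTGAAGCTCTGTAGTAGTGAACTTTTGCCGCCACCCTTGAATTGCGAGACGGTCAAAATGGGCTGTTCGA. Replace T with U for the mRNA.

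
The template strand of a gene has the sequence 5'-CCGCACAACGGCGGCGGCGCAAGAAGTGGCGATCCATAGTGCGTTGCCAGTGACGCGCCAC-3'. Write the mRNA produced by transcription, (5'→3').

RNA polymerase reads the template 3'→5' and synthesizes mRNA 5'→3' by base-pairing (A→U, T→A, G↔C). The complement of the template is GGCGTGTTGCCGCCGCCGCGTTCTTCACCGCTAGGTATCACGCAACGGTCACTGCGCGGTG; antiparallel, so 5'→3' the coding strand is GTGGCGCGTCACTGGCAACGCACTATGGATCGCCACTTCTTGCGCCGCCGCCGTTGTGCGG. Replace T with U for the mRNA.

5'-GUGGCGCGUCACUGGCAACGCACUAUGGAUCGCCACUUCUUGCGCCGCCGCCGUUGUGCGG-3'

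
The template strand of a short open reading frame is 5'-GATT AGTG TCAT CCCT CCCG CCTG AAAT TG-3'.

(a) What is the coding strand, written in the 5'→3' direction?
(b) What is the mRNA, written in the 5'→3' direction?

(a) 5'-CAATTTCAGGCGGGAGGGATGACACTAATC-3'
(b) 5'-CAAUUUCAGGCGGGAGGGAUGACACUAAUC-3'

(a) The coding strand is the reverse complement of the template: complement CTAATCACAGTAGGGAGGGCGGACTTTAAC, then reverse.
(b) mRNA has the coding-strand sequence with T→U.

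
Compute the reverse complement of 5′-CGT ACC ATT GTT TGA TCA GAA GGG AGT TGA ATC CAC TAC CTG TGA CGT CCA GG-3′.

5'-CCTGGACGTCACAGGTAGTGGATTCAACTCCCTTCTGATCAAACAATGGTACG-3'

Complement each base (A↔T, G↔C): GCATGGTAACAAACTAGTCTTCCCTCAACTTAGGTGATGGACACTGCAGGTCC. Then reverse.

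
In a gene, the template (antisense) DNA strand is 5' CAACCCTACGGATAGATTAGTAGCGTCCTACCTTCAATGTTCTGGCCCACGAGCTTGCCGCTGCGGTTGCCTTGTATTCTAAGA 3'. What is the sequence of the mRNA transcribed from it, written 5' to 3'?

5'-UCUUAGAAUACAAGGCAACCGCAGCGGCAAGCUCGUGGGCCAGAACAUUGAAGGUAGGACGCUACUAAUCUAUCCGUAGGGUUG-3'

The mRNA has the sequence of the coding strand (reverse complement of the template) with T→U. Reverse complement of CAACCCTACGGATAGATTAGTAGCGTCCTACCTTCAATGTTCTGGCCCACGAGCTTGCCGCTGCGGTTGCCTTGTATTCTAAGA is TCTTAGAATACAAGGCAACCGCAGCGGCAAGCTCGTGGGCCAGAACATTGAAGGTAGGACGCTACTAATCTATCCGTAGGGTTG; then T→U.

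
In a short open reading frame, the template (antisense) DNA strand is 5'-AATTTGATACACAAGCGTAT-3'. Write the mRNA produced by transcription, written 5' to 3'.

5'-AUACGCUUGUGUAUCAAAUU-3'

RNA polymerase reads the template 3'→5' and synthesizes mRNA 5'→3' by base-pairing (A→U, T→A, G↔C). The complement of the template is TTAAACTATGTGTTCGCATA; antiparallel, so 5'→3' the coding strand is ATACGCTTGTGTATCAAATT. Replace T with U for the mRNA.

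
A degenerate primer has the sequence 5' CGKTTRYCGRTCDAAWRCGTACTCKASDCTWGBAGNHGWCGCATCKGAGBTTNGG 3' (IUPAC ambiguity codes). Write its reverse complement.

Standard pairs A↔T, G↔C; ambiguity codes pair R↔Y, K↔M, W↔W, S↔S, B↔V, D↔H, N↔N. Complement (GCMAAYRGCYAGHTTWYGCATGAGMTSHGAWCVTCNDCWGCGTAGMCTCVAANCC), then reverse for 5'→3'.

5'-CCNAAVCTCMGATGCGWCDNCTVCWAGHSTMGAGTACGYWTTHGAYCGRYAAMCG-3'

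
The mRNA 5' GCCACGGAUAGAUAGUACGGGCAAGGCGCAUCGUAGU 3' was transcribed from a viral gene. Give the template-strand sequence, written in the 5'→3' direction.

Replace U with T to get the coding DNA strand: GCCACGGATAGATAGTACGGGCAAGGCGCATCGTAGT. The template strand is its reverse complement (complement CGGTGCCTATCTATCATGCCCGTTCCGCGTAGCATCA, then reverse).

5'-ACTACGATGCGCCTTGCCCGTACTATCTATCCGTGGC-3'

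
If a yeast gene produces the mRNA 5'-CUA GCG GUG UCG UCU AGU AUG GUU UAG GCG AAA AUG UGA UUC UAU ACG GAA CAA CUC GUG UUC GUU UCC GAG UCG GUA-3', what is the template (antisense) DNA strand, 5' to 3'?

5'-TACCGACTCGGAAACGAACACGAGTTGTTCCGTATAGAATCACATTTTCGCCTAAACCATACTAGACGACACCGCTAG-3'

Replace U with T to get the coding DNA strand: CTAGCGGTGTCGTCTAGTATGGTTTAGGCGAAAATGTGATTCTATACGGAACAACTCGTGTTCGTTTCCGAGTCGGTA. The template strand is its reverse complement (complement GATCGCCACAGCAGATCATACCAAATCCGCTTTTACACTAAGATATGCCTTGTTGAGCACAAGCAAAGGCTCAGCCAT, then reverse).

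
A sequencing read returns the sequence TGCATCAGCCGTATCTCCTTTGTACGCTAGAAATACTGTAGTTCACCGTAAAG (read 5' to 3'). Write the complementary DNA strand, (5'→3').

5'-CTTTACGGTGAACTACAGTATTTCTAGCGTACAAAGGAGATACGGCTGATGCA-3'

The complement of TGCATCAGCCGTATCTCCTTTGTACGCTAGAAATACTGTAGTTCACCGTAAAG is ACGTAGTCGGCATAGAGGAAACATGCGATCTTTATGACATCAAGTGGCATTTC (A↔T, G↔C). DNA strands are antiparallel, so the complementary strand runs 3'→5'; reversing gives the 5'→3' form.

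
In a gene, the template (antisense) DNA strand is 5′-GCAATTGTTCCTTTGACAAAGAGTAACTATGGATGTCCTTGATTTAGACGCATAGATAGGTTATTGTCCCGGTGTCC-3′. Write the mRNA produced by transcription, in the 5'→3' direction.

The mRNA has the sequence of the coding strand (reverse complement of the template) with T→U. Reverse complement of GCAATTGTTCCTTTGACAAAGAGTAACTATGGATGTCCTTGATTTAGACGCATAGATAGGTTATTGTCCCGGTGTCC is GGACACCGGGACAATAACCTATCTATGCGTCTAAATCAAGGACATCCATAGTTACTCTTTGTCAAAGGAACAATTGC; then T→U.

5'-GGACACCGGGACAAUAACCUAUCUAUGCGUCUAAAUCAAGGACAUCCAUAGUUACUCUUUGUCAAAGGAACAAUUGC-3'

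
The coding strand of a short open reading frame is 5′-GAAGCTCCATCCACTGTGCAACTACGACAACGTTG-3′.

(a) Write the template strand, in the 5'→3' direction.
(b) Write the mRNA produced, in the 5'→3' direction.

(a) The template strand is the reverse complement of the coding strand: complement CTTCGAGGTAGGTGACACGTTGATGCTGTTGCAAC, then reverse.
(b) mRNA matches the coding strand with T→U.

(a) 5'-CAACGTTGTCGTAGTTGCACAGTGGATGGAGCTTC-3'
(b) 5′-GAAGCUCCAUCCACUGUGCAACUACGACAACGUUG-3′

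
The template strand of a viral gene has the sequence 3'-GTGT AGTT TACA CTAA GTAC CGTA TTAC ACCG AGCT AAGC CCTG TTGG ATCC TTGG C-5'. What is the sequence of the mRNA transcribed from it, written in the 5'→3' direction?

5'-CACAUCAAAUGUGAUUCAUGGCAUAAUGUGGCUCGAUUCGGGACAACCUAGGAACCG-3'

Reading the template 3'→5' as shown, RNA polymerase pairs each base (A→U, T→A, G↔C) to build mRNA 5'→3' directly.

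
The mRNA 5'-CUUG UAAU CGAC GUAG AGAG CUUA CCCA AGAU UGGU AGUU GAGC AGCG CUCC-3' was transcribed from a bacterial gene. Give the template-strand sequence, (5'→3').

Replace U with T to get the coding DNA strand: CTTGTAATCGACGTAGAGAGCTTACCCAAGATTGGTAGTTGAGCAGCGCTCC. The template strand is its reverse complement (complement GAACATTAGCTGCATCTCTCGAATGGGTTCTAACCATCAACTCGTCGCGAGG, then reverse).

5'-GGAGCGCTGCTCAACTACCAATCTTGGGTAAGCTCTCTACGTCGATTACAAG-3'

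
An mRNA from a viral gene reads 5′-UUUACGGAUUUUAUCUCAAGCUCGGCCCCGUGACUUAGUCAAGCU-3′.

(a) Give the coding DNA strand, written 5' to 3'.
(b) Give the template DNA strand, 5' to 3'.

(a) 5'-TTTACGGATTTTATCTCAAGCTCGGCCCCGTGACTTAGTCAAGCT-3'
(b) 5'-AGCTTGACTAAGTCACGGGGCCGAGCTTGAGATAAAATCCGTAAA-3'

(a) The coding strand matches the mRNA with U→T.
(b) The template strand is the reverse complement of the coding strand.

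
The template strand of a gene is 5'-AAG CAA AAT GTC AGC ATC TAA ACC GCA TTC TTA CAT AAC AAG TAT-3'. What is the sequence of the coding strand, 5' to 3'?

5'-ATACTTGTTATGTAAGAATGCGGTTTAGATGCTGACATTTTGCTT-3'

The coding strand is complementary and antiparallel to the template: take the complement (A↔T, G↔C) and reverse.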